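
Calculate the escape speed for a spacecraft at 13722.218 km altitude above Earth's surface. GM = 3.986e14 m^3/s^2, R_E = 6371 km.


r = 6371.0 + 13722.218 = 20093.2180 km = 2.0093218e+07 m
v_esc = sqrt(2*mu/r) = sqrt(2*3.986e14 / 2.0093218e+07)
v_esc = 6298.8156 m/s = 6.2988 km/s

6.2988 km/s


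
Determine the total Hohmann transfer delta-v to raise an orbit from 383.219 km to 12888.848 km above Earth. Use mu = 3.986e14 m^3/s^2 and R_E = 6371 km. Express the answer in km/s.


r1 = 6754.2190 km = 6.754219e+06 m
r2 = 19259.8480 km = 1.9259848e+07 m
dv1 = sqrt(mu/r1)*(sqrt(2*r2/(r1+r2)) - 1) = 1665.8731 m/s
dv2 = sqrt(mu/r2)*(1 - sqrt(2*r1/(r1+r2))) = 1271.0360 m/s
total dv = |dv1| + |dv2| = 1665.8731 + 1271.0360 = 2936.9091 m/s = 2.9369 km/s

2.9369 km/s


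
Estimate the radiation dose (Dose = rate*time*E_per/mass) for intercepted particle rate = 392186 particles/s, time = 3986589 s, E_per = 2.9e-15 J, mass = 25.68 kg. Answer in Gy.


Total energy deposited = rate * time * E_per
  = 392186 * 3986589 * 2.9e-15 = 0.004534105 J
Dose = E_total / mass = 0.004534105 / 25.68
Dose = 1.7656171e-04 Gy

1.7656e-04 Gy


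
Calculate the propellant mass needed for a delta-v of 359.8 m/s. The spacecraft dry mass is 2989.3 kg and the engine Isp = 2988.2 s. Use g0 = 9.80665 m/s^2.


ve = Isp * g0 = 2988.2 * 9.80665 = 29304.231530 m/s
mass ratio = exp(dv/ve) = exp(359.8/29304.231530) = 1.01235378
m_prop = m_dry * (mr - 1) = 2989.3 * (1.01235378 - 1)
m_prop = 36.9291 kg

36.9291 kg


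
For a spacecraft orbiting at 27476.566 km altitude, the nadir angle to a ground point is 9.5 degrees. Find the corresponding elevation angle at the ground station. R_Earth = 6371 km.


r = R_E + alt = 33847.5660 km
Law of sines in the satellite / Earth-center / ground-point triangle:
  sin(nadir)/R_E = sin(90 + el)/r  =>  cos(el) = (r/R_E)*sin(nadir)
cos(el) = (33847.5660 / 6371.0000) * sin(9.5 deg) = 0.8768576
el = arccos(0.8768576) = 28.7344 deg
(Earth-central angle = 90 - nadir - el = 51.7656 deg)

28.7344 degrees


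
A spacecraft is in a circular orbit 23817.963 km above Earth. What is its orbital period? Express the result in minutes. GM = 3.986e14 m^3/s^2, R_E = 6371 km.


r = 30188.9630 km = 3.0188963e+07 m
T = 2*pi*sqrt(r^3/mu) = 2*pi*sqrt(2.751342e+22 / 3.986e14)
T = 52201.5639 s = 870.0261 min

870.0261 minutes


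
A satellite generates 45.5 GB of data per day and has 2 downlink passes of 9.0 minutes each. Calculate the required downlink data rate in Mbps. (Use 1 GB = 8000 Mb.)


total contact time = 2 * 9.0 * 60 = 1080.0000 s
data = 45.5 GB = 364000.0000 Mb
rate = 364000.0000 / 1080.0000 = 337.0370 Mbps

337.0370 Mbps


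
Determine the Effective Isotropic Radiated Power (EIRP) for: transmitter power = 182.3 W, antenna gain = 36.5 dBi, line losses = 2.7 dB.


Pt = 182.3 W = 22.6079 dBW
EIRP = Pt_dBW + Gt - losses = 22.6079 + 36.5 - 2.7 = 56.4079 dBW

56.4079 dBW


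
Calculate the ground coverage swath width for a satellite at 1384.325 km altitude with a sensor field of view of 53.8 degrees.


FOV = 53.8 deg = 0.9389871 rad
swath = 2 * alt * tan(FOV/2) = 2 * 1384.325 * tan(0.4694936)
swath = 2 * 1384.325 * 0.507329
swath = 1404.6163 km

1404.6163 km


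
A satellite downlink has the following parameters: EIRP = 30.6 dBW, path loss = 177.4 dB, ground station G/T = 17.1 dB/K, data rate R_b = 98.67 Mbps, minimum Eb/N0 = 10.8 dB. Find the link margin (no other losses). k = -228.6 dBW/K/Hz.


C/N0 = EIRP - FSPL + G/T - k = 30.6 - 177.4 + 17.1 - (-228.6)
C/N0 = 98.9000 dB-Hz
R_b = 98.67 Mbps = 9.867e+07 bps -> 10*log10(R_b) = 79.9419 dB-Hz
Eb/N0 = C/N0 - 10*log10(R_b) = 98.9000 - 79.9419 = 18.9581 dB
Margin = Eb/N0 - Eb/N0_req = 18.9581 - 10.8 = 8.1581 dB (link closes)

8.1581 dB


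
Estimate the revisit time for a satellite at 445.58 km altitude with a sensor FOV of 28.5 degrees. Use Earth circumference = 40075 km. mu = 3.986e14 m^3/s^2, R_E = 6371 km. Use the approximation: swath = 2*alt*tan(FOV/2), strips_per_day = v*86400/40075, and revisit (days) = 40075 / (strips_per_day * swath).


swath = 2*445.58*tan(0.2487094) = 226.3258 km
v = sqrt(mu/r) = 7646.8994 m/s = 7.6469 km/s
strips/day = v*86400/40075 = 7.6469*86400/40075 = 16.4864
coverage/day = strips * swath = 16.4864 * 226.3258 = 3731.2957 km
revisit = 40075 / 3731.2957 = 10.7402 days

10.7402 days


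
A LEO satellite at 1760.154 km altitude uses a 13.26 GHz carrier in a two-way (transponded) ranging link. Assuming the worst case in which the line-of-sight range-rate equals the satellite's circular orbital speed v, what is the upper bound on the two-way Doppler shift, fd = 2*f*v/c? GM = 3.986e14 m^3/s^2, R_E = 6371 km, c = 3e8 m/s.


r = 8.131154e+06 m
v = sqrt(mu/r) = 7001.5236 m/s (worst-case radial velocity)
f = 13.26 GHz = 1.326e+10 Hz
fd = 2*f*v/c = 2*1.326e+10*7001.5236/3.0e+08
fd = 618934.6819 Hz

618934.6819 Hz


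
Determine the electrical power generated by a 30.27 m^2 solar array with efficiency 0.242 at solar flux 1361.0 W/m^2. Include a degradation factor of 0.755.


P = area * eta * S * degradation
P = 30.27 * 0.242 * 1361.0 * 0.755
P = 7527.1897 W

7527.1897 W


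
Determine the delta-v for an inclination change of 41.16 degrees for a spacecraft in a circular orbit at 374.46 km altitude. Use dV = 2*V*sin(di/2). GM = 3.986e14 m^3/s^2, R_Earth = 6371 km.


r = 6745.4600 km = 6.74546e+06 m
V = sqrt(mu/r) = 7687.1059 m/s
di = 41.16 deg = 0.7183775 rad
dV = 2*V*sin(di/2) = 2*7687.1059*sin(0.3591888)
dV = 5404.2642 m/s = 5.4043 km/s

5.4043 km/s


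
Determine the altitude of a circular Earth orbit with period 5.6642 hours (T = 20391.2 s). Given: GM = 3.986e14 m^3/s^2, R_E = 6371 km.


T = 20391.2 s
r = (mu*T^2/(4*pi^2))^(1/3) = (3.986e14 * 20391.2^2 / (4*pi^2))^(1/3)
r = 1.6131981e+07 m = 16131.9813 km
alt = r - R_E = 16131.9813 - 6371 = 9760.9813 km

9760.9813 km


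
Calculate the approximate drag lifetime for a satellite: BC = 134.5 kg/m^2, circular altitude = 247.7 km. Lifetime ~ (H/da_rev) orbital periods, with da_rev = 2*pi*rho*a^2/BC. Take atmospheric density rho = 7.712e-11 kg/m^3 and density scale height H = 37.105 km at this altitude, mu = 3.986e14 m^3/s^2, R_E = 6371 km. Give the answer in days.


a = R_E + alt = 6618.7000 km = 6.6187e+06 m
da_rev = 2*pi*rho*a^2/BC = 2*pi*7.712e-11*(6.6187e+06)^2/134.5 = 157.822892 m per revolution
N = H/da_rev = 37105.0000 m / 157.822892 m = 235.1053 revolutions
P = 2*pi*sqrt(a^3/mu) = 5358.8335 s
lifetime = N*P = 235.1053 * 5358.8335 = 1.2598902e+06 s = 14.5821 days

14.5821 days


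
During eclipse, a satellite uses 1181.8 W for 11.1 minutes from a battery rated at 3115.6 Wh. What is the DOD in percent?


E_used = P * t / 60 = 1181.8 * 11.1 / 60 = 218.6330 Wh
DOD = E_used / E_total * 100 = 218.6330 / 3115.6 * 100
DOD = 7.0174 %

7.0174 %


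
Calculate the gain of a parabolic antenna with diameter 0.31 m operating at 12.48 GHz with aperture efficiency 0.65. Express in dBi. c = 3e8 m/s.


lambda = c/f = 3e8 / 1.248e+10 = 0.02403846 m
G = eta*(pi*D/lambda)^2 = 0.65*(pi*0.31/0.02403846)^2
G = 1066.8986 (linear)
G = 10*log10(1066.8986) = 30.2812 dBi

30.2812 dBi


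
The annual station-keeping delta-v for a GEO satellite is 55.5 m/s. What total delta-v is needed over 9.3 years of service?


dV = rate * years = 55.5 * 9.3
dV = 516.1500 m/s

516.1500 m/s


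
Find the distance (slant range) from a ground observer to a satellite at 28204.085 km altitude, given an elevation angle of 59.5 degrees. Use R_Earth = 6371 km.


h = 28204.085 km, el = 59.5 deg
d = -R_E*sin(el) + sqrt((R_E*sin(el))^2 + 2*R_E*h + h^2)
d = -6371.0000*sin(1.0385) + sqrt((6371.0000*0.8616292)^2 + 2*6371.0000*28204.085 + 28204.085^2)
d = 28934.1108 km

28934.1108 km


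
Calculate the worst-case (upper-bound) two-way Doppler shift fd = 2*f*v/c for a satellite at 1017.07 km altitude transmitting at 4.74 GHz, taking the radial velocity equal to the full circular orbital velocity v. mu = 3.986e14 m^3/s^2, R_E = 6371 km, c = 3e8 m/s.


r = 7.38807e+06 m
v = sqrt(mu/r) = 7345.1919 m/s (worst-case radial velocity)
f = 4.74 GHz = 4.74e+09 Hz
fd = 2*f*v/c = 2*4.74e+09*7345.1919/3.0e+08
fd = 232108.0639 Hz

232108.0639 Hz


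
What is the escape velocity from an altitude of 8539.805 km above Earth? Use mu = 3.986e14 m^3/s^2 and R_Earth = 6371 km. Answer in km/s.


r = 6371.0 + 8539.805 = 14910.8050 km = 1.4910805e+07 m
v_esc = sqrt(2*mu/r) = sqrt(2*3.986e14 / 1.4910805e+07)
v_esc = 7311.9481 m/s = 7.3119 km/s

7.3119 km/s


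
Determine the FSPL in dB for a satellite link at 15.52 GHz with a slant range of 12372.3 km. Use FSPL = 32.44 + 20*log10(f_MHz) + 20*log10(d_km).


f = 15.52 GHz = 15520.0000 MHz
d = 12372.3 km
FSPL = 32.44 + 20*log10(15520.0000) + 20*log10(12372.3)
FSPL = 32.44 + 83.8178 + 81.8490
FSPL = 198.1068 dB

198.1068 dB


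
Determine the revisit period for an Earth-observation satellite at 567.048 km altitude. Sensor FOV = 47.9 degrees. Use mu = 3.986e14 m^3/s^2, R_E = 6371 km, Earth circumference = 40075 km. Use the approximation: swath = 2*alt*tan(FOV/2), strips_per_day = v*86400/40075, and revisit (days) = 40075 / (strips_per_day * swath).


swath = 2*567.048*tan(0.4180064) = 503.7467 km
v = sqrt(mu/r) = 7579.6647 m/s = 7.5797 km/s
strips/day = v*86400/40075 = 7.5797*86400/40075 = 16.3414
coverage/day = strips * swath = 16.3414 * 503.7467 = 8231.9437 km
revisit = 40075 / 8231.9437 = 4.8682 days

4.8682 days


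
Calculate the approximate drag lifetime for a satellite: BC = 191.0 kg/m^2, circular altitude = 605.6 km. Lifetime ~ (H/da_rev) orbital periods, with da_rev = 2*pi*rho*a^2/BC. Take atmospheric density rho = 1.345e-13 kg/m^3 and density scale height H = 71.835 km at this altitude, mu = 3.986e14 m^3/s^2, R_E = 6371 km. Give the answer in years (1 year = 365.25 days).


a = R_E + alt = 6976.6000 km = 6.9766e+06 m
da_rev = 2*pi*rho*a^2/BC = 2*pi*1.345e-13*(6.9766e+06)^2/191.0 = 0.215355731 m per revolution
N = H/da_rev = 71835.0000 m / 0.215355731 m = 333564.3766 revolutions
P = 2*pi*sqrt(a^3/mu) = 5799.3184 s
lifetime = N*P = 333564.3766 * 5799.3184 = 1.934446e+09 s = 22389.4218 days
years = 22389.4218 / 365.25 = 61.2989 years

61.2989 years


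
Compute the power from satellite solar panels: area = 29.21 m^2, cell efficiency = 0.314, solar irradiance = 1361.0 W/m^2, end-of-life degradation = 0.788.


P = area * eta * S * degradation
P = 29.21 * 0.314 * 1361.0 * 0.788
P = 9836.6121 W

9836.6121 W


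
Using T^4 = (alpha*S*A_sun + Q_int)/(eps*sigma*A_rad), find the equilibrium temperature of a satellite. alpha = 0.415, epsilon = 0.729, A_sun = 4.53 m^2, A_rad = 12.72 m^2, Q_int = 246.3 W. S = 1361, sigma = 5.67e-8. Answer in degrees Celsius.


Numerator = alpha*S*A_sun + Q_int = 0.415*1361*4.53 + 246.3 = 2804.9120 W
Denominator = eps*sigma*A_rad = 0.729*5.67e-8*12.72 = 5.257723e-07 W/K^4
T^4 = 5.3348417e+09 K^4
T = 270.2591 K = -2.8909 C

-2.8909 degrees Celsius


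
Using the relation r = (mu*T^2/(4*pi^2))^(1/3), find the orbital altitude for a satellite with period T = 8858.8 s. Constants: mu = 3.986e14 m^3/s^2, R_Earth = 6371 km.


T = 8858.8 s
r = (mu*T^2/(4*pi^2))^(1/3) = (3.986e14 * 8858.8^2 / (4*pi^2))^(1/3)
r = 9.2535658e+06 m = 9253.5658 km
alt = r - R_E = 9253.5658 - 6371 = 2882.5658 km

2882.5658 km


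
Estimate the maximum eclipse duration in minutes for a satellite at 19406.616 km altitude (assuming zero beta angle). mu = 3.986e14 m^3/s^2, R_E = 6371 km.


r = 25777.6160 km
T = 686.4740 min
Eclipse fraction = arcsin(R_E/r)/pi = arcsin(6371.0000/25777.6160)/pi
= arcsin(0.2471524)/pi = 0.07949484
Eclipse duration = 0.07949484 * 686.4740 = 54.5711 min

54.5711 minutes


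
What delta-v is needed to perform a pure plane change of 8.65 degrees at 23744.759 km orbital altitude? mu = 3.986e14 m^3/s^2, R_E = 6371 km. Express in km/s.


r = 30115.7590 km = 3.0115759e+07 m
V = sqrt(mu/r) = 3638.0758 m/s
di = 8.65 deg = 0.150971 rad
dV = 2*V*sin(di/2) = 2*3638.0758*sin(0.07548549)
dV = 548.7224 m/s = 0.5487224 km/s

0.5487 km/s


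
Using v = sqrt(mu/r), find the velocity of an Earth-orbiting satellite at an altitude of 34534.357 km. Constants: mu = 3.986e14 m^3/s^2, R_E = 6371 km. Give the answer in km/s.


r = R_E + alt = 6371.0 + 34534.357 = 40905.3570 km = 4.0905357e+07 m
v = sqrt(mu/r) = sqrt(3.986e14 / 4.0905357e+07) = 3121.6094 m/s = 3.1216 km/s

3.1216 km/s


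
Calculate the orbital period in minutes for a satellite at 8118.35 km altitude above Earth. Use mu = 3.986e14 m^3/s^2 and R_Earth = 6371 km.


r = 14489.3500 km = 1.448935e+07 m
T = 2*pi*sqrt(r^3/mu) = 2*pi*sqrt(3.0419124e+21 / 3.986e14)
T = 17357.3962 s = 289.2899 min

289.2899 minutes


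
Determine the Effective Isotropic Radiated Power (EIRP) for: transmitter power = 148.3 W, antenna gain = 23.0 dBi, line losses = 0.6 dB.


Pt = 148.3 W = 21.7114 dBW
EIRP = Pt_dBW + Gt - losses = 21.7114 + 23.0 - 0.6 = 44.1114 dBW

44.1114 dBW


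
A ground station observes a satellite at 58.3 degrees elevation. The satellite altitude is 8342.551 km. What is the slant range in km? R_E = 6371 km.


h = 8342.551 km, el = 58.3 deg
d = -R_E*sin(el) + sqrt((R_E*sin(el))^2 + 2*R_E*h + h^2)
d = -6371.0000*sin(1.0175) + sqrt((6371.0000*0.8508111)^2 + 2*6371.0000*8342.551 + 8342.551^2)
d = 8907.1114 km

8907.1114 km


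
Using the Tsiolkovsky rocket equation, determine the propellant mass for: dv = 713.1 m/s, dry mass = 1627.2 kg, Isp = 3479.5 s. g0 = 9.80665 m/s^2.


ve = Isp * g0 = 3479.5 * 9.80665 = 34122.238675 m/s
mass ratio = exp(dv/ve) = exp(713.1/34122.238675) = 1.02111829
m_prop = m_dry * (mr - 1) = 1627.2 * (1.02111829 - 1)
m_prop = 34.3637 kg

34.3637 kg


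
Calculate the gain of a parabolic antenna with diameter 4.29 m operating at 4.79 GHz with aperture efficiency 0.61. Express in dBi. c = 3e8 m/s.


lambda = c/f = 3e8 / 4.79e+09 = 0.06263048 m
G = eta*(pi*D/lambda)^2 = 0.61*(pi*4.29/0.06263048)^2
G = 28247.0229 (linear)
G = 10*log10(28247.0229) = 44.5097 dBi

44.5097 dBi


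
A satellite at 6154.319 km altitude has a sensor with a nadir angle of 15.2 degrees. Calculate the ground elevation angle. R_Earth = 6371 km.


r = R_E + alt = 12525.3190 km
Law of sines in the satellite / Earth-center / ground-point triangle:
  sin(nadir)/R_E = sin(90 + el)/r  =>  cos(el) = (r/R_E)*sin(nadir)
cos(el) = (12525.3190 / 6371.0000) * sin(15.2 deg) = 0.5154612
el = arccos(0.5154612) = 58.9717 deg
(Earth-central angle = 90 - nadir - el = 15.8283 deg)

58.9717 degrees


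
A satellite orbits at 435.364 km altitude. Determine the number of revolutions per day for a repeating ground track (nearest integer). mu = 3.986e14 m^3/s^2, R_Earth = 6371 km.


r = 6.806364e+06 m
T = 2*pi*sqrt(r^3/mu) = 5588.3549 s = 93.1392 min
revs/day = 1440 / 93.1392 = 15.4607
Rounded: 15 revolutions per day

15 revolutions per day


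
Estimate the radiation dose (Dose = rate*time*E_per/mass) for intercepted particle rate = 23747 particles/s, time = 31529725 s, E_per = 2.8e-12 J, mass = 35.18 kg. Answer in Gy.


Total energy deposited = rate * time * E_per
  = 23747 * 31529725 * 2.8e-12 = 2.0965 J
Dose = E_total / mass = 2.0965 / 35.18
Dose = 0.05959243 Gy

0.0596 Gy


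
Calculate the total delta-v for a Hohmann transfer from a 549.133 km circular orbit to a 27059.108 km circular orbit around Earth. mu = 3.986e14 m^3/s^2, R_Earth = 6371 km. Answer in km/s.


r1 = 6920.1330 km = 6.920133e+06 m
r2 = 33430.1080 km = 3.3430108e+07 m
dv1 = sqrt(mu/r1)*(sqrt(2*r2/(r1+r2)) - 1) = 2180.0284 m/s
dv2 = sqrt(mu/r2)*(1 - sqrt(2*r1/(r1+r2))) = 1430.7098 m/s
total dv = |dv1| + |dv2| = 2180.0284 + 1430.7098 = 3610.7382 m/s = 3.6107 km/s

3.6107 km/s


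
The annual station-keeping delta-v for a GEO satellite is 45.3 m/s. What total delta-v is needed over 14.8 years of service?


dV = rate * years = 45.3 * 14.8
dV = 670.4400 m/s

670.4400 m/s


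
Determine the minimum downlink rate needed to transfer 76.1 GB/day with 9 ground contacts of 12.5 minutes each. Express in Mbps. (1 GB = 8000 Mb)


total contact time = 9 * 12.5 * 60 = 6750.0000 s
data = 76.1 GB = 608800.0000 Mb
rate = 608800.0000 / 6750.0000 = 90.1926 Mbps

90.1926 Mbps


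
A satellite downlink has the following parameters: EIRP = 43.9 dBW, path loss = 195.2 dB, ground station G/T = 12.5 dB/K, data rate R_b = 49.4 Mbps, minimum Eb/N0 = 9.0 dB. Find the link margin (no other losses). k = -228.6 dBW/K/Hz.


C/N0 = EIRP - FSPL + G/T - k = 43.9 - 195.2 + 12.5 - (-228.6)
C/N0 = 89.8000 dB-Hz
R_b = 49.4 Mbps = 4.94e+07 bps -> 10*log10(R_b) = 76.9373 dB-Hz
Eb/N0 = C/N0 - 10*log10(R_b) = 89.8000 - 76.9373 = 12.8627 dB
Margin = Eb/N0 - Eb/N0_req = 12.8627 - 9.0 = 3.8627 dB (link closes)

3.8627 dB


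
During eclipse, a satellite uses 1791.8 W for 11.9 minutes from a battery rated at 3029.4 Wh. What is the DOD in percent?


E_used = P * t / 60 = 1791.8 * 11.9 / 60 = 355.3737 Wh
DOD = E_used / E_total * 100 = 355.3737 / 3029.4 * 100
DOD = 11.7308 %

11.7308 %


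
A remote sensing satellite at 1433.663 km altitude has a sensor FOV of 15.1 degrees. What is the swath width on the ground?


FOV = 15.1 deg = 0.2635447 rad
swath = 2 * alt * tan(FOV/2) = 2 * 1433.663 * tan(0.1317724)
swath = 2 * 1433.663 * 0.1325404
swath = 380.0365 km

380.0365 km


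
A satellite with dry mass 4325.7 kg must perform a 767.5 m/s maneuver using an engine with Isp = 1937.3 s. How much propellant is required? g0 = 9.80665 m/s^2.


ve = Isp * g0 = 1937.3 * 9.80665 = 18998.423045 m/s
mass ratio = exp(dv/ve) = exp(767.5/18998.423045) = 1.04122519
m_prop = m_dry * (mr - 1) = 4325.7 * (1.04122519 - 1)
m_prop = 178.3278 kg

178.3278 kg


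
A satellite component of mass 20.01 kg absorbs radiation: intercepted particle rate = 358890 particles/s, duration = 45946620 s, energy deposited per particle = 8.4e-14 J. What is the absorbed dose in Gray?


Total energy deposited = rate * time * E_per
  = 358890 * 45946620 * 8.4e-14 = 1.3851 J
Dose = E_total / mass = 1.3851 / 20.01
Dose = 0.06922248 Gy

0.0692 Gy


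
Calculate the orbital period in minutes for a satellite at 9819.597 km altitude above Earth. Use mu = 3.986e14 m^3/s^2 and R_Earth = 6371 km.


r = 16190.5970 km = 1.6190597e+07 m
T = 2*pi*sqrt(r^3/mu) = 2*pi*sqrt(4.2441291e+21 / 3.986e14)
T = 20502.4384 s = 341.7073 min

341.7073 minutes


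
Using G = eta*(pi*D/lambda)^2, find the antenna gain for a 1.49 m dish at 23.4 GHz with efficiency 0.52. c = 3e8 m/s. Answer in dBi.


lambda = c/f = 3e8 / 2.34e+10 = 0.01282051 m
G = eta*(pi*D/lambda)^2 = 0.52*(pi*1.49/0.01282051)^2
G = 69321.0019 (linear)
G = 10*log10(69321.0019) = 48.4086 dBi

48.4086 dBi


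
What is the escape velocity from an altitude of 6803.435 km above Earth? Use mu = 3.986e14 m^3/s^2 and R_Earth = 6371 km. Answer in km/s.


r = 6371.0 + 6803.435 = 13174.4350 km = 1.3174435e+07 m
v_esc = sqrt(2*mu/r) = sqrt(2*3.986e14 / 1.3174435e+07)
v_esc = 7778.8903 m/s = 7.7789 km/s

7.7789 km/s


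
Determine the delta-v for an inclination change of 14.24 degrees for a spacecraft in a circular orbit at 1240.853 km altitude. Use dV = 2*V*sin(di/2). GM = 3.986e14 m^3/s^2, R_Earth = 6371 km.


r = 7611.8530 km = 7.611853e+06 m
V = sqrt(mu/r) = 7236.4148 m/s
di = 14.24 deg = 0.2485349 rad
dV = 2*V*sin(di/2) = 2*7236.4148*sin(0.1242674)
dV = 1793.8762 m/s = 1.7939 km/s

1.7939 km/s


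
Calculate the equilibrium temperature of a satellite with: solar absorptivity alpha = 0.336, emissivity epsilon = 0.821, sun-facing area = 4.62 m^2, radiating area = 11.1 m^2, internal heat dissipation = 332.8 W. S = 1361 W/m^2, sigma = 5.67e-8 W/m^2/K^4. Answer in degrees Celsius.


Numerator = alpha*S*A_sun + Q_int = 0.336*1361*4.62 + 332.8 = 2445.5075 W
Denominator = eps*sigma*A_rad = 0.821*5.67e-8*11.1 = 5.1671277e-07 W/K^4
T^4 = 4.732818e+09 K^4
T = 262.2889 K = -10.8611 C

-10.8611 degrees Celsius


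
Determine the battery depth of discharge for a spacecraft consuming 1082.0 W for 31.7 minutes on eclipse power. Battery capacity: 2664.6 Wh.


E_used = P * t / 60 = 1082.0 * 31.7 / 60 = 571.6567 Wh
DOD = E_used / E_total * 100 = 571.6567 / 2664.6 * 100
DOD = 21.4538 %

21.4538 %


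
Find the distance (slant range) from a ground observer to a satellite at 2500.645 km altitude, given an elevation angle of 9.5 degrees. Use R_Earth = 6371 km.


h = 2500.645 km, el = 9.5 deg
d = -R_E*sin(el) + sqrt((R_E*sin(el))^2 + 2*R_E*h + h^2)
d = -6371.0000*sin(0.1658063) + sqrt((6371.0000*0.1650476)^2 + 2*6371.0000*2500.645 + 2500.645^2)
d = 5211.2395 km

5211.2395 km


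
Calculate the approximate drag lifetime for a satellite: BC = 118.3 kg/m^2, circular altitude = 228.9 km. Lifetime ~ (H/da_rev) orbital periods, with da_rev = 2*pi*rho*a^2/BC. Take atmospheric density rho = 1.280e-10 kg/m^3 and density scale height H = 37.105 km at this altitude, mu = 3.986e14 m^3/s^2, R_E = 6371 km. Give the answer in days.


a = R_E + alt = 6599.9000 km = 6.5999e+06 m
da_rev = 2*pi*rho*a^2/BC = 2*pi*1.280e-10*(6.5999e+06)^2/118.3 = 296.128225 m per revolution
N = H/da_rev = 37105.0000 m / 296.128225 m = 125.3005 revolutions
P = 2*pi*sqrt(a^3/mu) = 5336.0176 s
lifetime = N*P = 125.3005 * 5336.0176 = 668605.4096 s = 7.7385 days

7.7385 days


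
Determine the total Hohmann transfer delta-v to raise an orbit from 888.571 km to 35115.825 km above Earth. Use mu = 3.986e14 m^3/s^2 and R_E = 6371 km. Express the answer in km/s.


r1 = 7259.5710 km = 7.259571e+06 m
r2 = 41486.8250 km = 4.1486825e+07 m
dv1 = sqrt(mu/r1)*(sqrt(2*r2/(r1+r2)) - 1) = 2257.5377 m/s
dv2 = sqrt(mu/r2)*(1 - sqrt(2*r1/(r1+r2))) = 1407.9976 m/s
total dv = |dv1| + |dv2| = 2257.5377 + 1407.9976 = 3665.5352 m/s = 3.6655 km/s

3.6655 km/s


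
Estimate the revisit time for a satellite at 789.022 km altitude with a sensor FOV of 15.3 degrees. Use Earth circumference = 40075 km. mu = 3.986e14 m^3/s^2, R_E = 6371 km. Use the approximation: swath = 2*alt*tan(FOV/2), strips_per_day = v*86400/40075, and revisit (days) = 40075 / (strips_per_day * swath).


swath = 2*789.022*tan(0.1335177) = 211.9578 km
v = sqrt(mu/r) = 7461.2479 m/s = 7.4612 km/s
strips/day = v*86400/40075 = 7.4612*86400/40075 = 16.0861
coverage/day = strips * swath = 16.0861 * 211.9578 = 3409.5817 km
revisit = 40075 / 3409.5817 = 11.7536 days

11.7536 days


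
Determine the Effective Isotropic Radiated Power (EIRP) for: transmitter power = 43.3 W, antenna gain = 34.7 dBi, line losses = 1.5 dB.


Pt = 43.3 W = 16.3649 dBW
EIRP = Pt_dBW + Gt - losses = 16.3649 + 34.7 - 1.5 = 49.5649 dBW

49.5649 dBW


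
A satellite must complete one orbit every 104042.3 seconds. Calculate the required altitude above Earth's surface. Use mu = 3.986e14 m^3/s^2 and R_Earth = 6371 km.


T = 104042.3 s
r = (mu*T^2/(4*pi^2))^(1/3) = (3.986e14 * 104042.3^2 / (4*pi^2))^(1/3)
r = 4.7811512e+07 m = 47811.5124 km
alt = r - R_E = 47811.5124 - 6371 = 41440.5124 km

41440.5124 km


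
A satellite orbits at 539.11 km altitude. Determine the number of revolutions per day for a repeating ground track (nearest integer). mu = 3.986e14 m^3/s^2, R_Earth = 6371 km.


r = 6.91011e+06 m
T = 2*pi*sqrt(r^3/mu) = 5716.6113 s = 95.2769 min
revs/day = 1440 / 95.2769 = 15.1138
Rounded: 15 revolutions per day

15 revolutions per day


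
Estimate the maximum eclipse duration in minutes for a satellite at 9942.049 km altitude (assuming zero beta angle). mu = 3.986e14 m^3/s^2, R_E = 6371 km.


r = 16313.0490 km
T = 345.5912 min
Eclipse fraction = arcsin(R_E/r)/pi = arcsin(6371.0000/16313.0490)/pi
= arcsin(0.3905462)/pi = 0.1277138
Eclipse duration = 0.1277138 * 345.5912 = 44.1368 min

44.1368 minutes


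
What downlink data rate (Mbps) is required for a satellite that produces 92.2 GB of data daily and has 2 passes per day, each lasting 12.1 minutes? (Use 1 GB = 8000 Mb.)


total contact time = 2 * 12.1 * 60 = 1452.0000 s
data = 92.2 GB = 737600.0000 Mb
rate = 737600.0000 / 1452.0000 = 507.9890 Mbps

507.9890 Mbps


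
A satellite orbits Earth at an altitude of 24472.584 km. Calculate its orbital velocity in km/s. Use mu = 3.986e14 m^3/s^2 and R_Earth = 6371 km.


r = R_E + alt = 6371.0 + 24472.584 = 30843.5840 km = 3.0843584e+07 m
v = sqrt(mu/r) = sqrt(3.986e14 / 3.0843584e+07) = 3594.8952 m/s = 3.5949 km/s

3.5949 km/s


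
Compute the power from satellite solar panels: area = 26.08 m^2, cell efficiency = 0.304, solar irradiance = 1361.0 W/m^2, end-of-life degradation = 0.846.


P = area * eta * S * degradation
P = 26.08 * 0.304 * 1361.0 * 0.846
P = 9128.7152 W

9128.7152 W


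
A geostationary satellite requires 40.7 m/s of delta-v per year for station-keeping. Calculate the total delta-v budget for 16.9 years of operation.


dV = rate * years = 40.7 * 16.9
dV = 687.8300 m/s

687.8300 m/s


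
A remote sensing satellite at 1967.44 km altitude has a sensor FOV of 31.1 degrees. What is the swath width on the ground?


FOV = 31.1 deg = 0.5427974 rad
swath = 2 * alt * tan(FOV/2) = 2 * 1967.44 * tan(0.2713987)
swath = 2 * 1967.44 * 0.2782646
swath = 1094.9376 km

1094.9376 km


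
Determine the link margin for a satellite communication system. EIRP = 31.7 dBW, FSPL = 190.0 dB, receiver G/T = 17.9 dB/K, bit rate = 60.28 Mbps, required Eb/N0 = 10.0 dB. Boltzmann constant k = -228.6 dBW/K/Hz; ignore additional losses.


C/N0 = EIRP - FSPL + G/T - k = 31.7 - 190.0 + 17.9 - (-228.6)
C/N0 = 88.2000 dB-Hz
R_b = 60.28 Mbps = 6.028e+07 bps -> 10*log10(R_b) = 77.8017 dB-Hz
Eb/N0 = C/N0 - 10*log10(R_b) = 88.2000 - 77.8017 = 10.3983 dB
Margin = Eb/N0 - Eb/N0_req = 10.3983 - 10.0 = 0.3982676 dB (link closes)

0.3983 dB


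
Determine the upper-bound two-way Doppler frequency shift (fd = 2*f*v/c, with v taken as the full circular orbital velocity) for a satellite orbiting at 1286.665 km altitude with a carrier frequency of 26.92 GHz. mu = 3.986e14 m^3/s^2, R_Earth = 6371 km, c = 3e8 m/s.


r = 7.657665e+06 m
v = sqrt(mu/r) = 7214.7364 m/s (worst-case radial velocity)
f = 26.92 GHz = 2.692e+10 Hz
fd = 2*f*v/c = 2*2.692e+10*7214.7364/3.0e+08
fd = 1.2948047e+06 Hz

1.2948e+06 Hz


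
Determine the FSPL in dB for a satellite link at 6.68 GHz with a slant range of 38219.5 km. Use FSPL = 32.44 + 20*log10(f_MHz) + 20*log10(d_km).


f = 6.68 GHz = 6680.0000 MHz
d = 38219.5 km
FSPL = 32.44 + 20*log10(6680.0000) + 20*log10(38219.5)
FSPL = 32.44 + 76.4955 + 91.6457
FSPL = 200.5812 dB

200.5812 dB


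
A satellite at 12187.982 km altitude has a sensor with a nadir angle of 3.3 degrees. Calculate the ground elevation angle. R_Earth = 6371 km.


r = R_E + alt = 18558.9820 km
Law of sines in the satellite / Earth-center / ground-point triangle:
  sin(nadir)/R_E = sin(90 + el)/r  =>  cos(el) = (r/R_E)*sin(nadir)
cos(el) = (18558.9820 / 6371.0000) * sin(3.3 deg) = 0.1676864
el = arccos(0.1676864) = 80.3467 deg
(Earth-central angle = 90 - nadir - el = 6.3533 deg)

80.3467 degrees


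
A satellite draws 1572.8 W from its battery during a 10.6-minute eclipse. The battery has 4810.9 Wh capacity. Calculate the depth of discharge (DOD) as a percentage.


E_used = P * t / 60 = 1572.8 * 10.6 / 60 = 277.8613 Wh
DOD = E_used / E_total * 100 = 277.8613 / 4810.9 * 100
DOD = 5.7757 %

5.7757 %


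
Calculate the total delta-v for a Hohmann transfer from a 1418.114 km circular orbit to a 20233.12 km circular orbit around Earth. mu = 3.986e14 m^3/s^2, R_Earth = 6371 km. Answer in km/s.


r1 = 7789.1140 km = 7.789114e+06 m
r2 = 26604.1200 km = 2.660412e+07 m
dv1 = sqrt(mu/r1)*(sqrt(2*r2/(r1+r2)) - 1) = 1744.0964 m/s
dv2 = sqrt(mu/r2)*(1 - sqrt(2*r1/(r1+r2))) = 1265.6878 m/s
total dv = |dv1| + |dv2| = 1744.0964 + 1265.6878 = 3009.7843 m/s = 3.0098 km/s

3.0098 km/s


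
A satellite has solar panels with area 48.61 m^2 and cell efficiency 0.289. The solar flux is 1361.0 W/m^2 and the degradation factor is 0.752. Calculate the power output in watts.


P = area * eta * S * degradation
P = 48.61 * 0.289 * 1361.0 * 0.752
P = 14378.0315 W

14378.0315 W


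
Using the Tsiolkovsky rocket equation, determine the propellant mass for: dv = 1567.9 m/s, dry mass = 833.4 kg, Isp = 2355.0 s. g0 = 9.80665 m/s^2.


ve = Isp * g0 = 2355.0 * 9.80665 = 23094.660750 m/s
mass ratio = exp(dv/ve) = exp(1567.9/23094.660750) = 1.07024774
m_prop = m_dry * (mr - 1) = 833.4 * (1.07024774 - 1)
m_prop = 58.5445 kg

58.5445 kg


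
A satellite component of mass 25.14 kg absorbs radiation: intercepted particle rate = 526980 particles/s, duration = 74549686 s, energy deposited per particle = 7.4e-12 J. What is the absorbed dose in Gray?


Total energy deposited = rate * time * E_per
  = 526980 * 74549686 * 7.4e-12 = 290.7178 J
Dose = E_total / mass = 290.7178 / 25.14
Dose = 11.5640 Gy

11.5640 Gy


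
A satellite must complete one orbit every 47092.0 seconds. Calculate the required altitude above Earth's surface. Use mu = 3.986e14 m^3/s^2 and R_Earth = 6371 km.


T = 47092.0 s
r = (mu*T^2/(4*pi^2))^(1/3) = (3.986e14 * 47092.0^2 / (4*pi^2))^(1/3)
r = 2.8185383e+07 m = 28185.3831 km
alt = r - R_E = 28185.3831 - 6371 = 21814.3831 km

21814.3831 km


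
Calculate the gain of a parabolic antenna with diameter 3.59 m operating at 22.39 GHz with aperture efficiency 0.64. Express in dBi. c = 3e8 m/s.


lambda = c/f = 3e8 / 2.239e+10 = 0.01339884 m
G = eta*(pi*D/lambda)^2 = 0.64*(pi*3.59/0.01339884)^2
G = 453455.1036 (linear)
G = 10*log10(453455.1036) = 56.5653 dBi

56.5653 dBi


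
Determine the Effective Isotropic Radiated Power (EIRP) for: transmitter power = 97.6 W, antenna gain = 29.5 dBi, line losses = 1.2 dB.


Pt = 97.6 W = 19.8945 dBW
EIRP = Pt_dBW + Gt - losses = 19.8945 + 29.5 - 1.2 = 48.1945 dBW

48.1945 dBW


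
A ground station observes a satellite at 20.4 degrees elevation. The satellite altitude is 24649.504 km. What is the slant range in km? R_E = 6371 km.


h = 24649.504 km, el = 20.4 deg
d = -R_E*sin(el) + sqrt((R_E*sin(el))^2 + 2*R_E*h + h^2)
d = -6371.0000*sin(0.3560472) + sqrt((6371.0000*0.348572)^2 + 2*6371.0000*24649.504 + 24649.504^2)
d = 28219.5788 km

28219.5788 km


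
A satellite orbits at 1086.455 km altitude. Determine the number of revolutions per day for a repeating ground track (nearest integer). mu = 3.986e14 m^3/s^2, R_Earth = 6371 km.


r = 7.457455e+06 m
T = 2*pi*sqrt(r^3/mu) = 6409.1020 s = 106.8184 min
revs/day = 1440 / 106.8184 = 13.4808
Rounded: 13 revolutions per day

13 revolutions per day


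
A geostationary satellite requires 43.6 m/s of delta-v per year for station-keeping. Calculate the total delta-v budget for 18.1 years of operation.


dV = rate * years = 43.6 * 18.1
dV = 789.1600 m/s

789.1600 m/s


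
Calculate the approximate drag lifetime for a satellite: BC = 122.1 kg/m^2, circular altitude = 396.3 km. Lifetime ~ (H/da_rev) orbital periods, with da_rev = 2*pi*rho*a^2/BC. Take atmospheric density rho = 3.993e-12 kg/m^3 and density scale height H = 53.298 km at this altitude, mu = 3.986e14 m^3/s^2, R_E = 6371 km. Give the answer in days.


a = R_E + alt = 6767.3000 km = 6.7673e+06 m
da_rev = 2*pi*rho*a^2/BC = 2*pi*3.993e-12*(6.7673e+06)^2/122.1 = 9.410103 m per revolution
N = H/da_rev = 53298.0000 m / 9.410103 m = 5663.9125 revolutions
P = 2*pi*sqrt(a^3/mu) = 5540.3138 s
lifetime = N*P = 5663.9125 * 5540.3138 = 3.1379853e+07 s = 363.1927 days

363.1927 days


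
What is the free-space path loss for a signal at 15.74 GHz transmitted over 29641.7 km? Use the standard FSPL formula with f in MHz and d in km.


f = 15.74 GHz = 15740.0000 MHz
d = 29641.7 km
FSPL = 32.44 + 20*log10(15740.0000) + 20*log10(29641.7)
FSPL = 32.44 + 83.9401 + 89.4381
FSPL = 205.8182 dB

205.8182 dB


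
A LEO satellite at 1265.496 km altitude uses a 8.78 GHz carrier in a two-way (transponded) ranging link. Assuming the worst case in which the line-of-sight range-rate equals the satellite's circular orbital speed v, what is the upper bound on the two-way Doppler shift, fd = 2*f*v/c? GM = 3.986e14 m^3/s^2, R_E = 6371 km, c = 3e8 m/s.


r = 7.636496e+06 m
v = sqrt(mu/r) = 7224.7294 m/s (worst-case radial velocity)
f = 8.78 GHz = 8.78e+09 Hz
fd = 2*f*v/c = 2*8.78e+09*7224.7294/3.0e+08
fd = 422887.4918 Hz

422887.4918 Hz


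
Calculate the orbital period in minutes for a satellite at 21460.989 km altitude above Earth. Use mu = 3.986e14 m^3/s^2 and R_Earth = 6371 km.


r = 27831.9890 km = 2.7831989e+07 m
T = 2*pi*sqrt(r^3/mu) = 2*pi*sqrt(2.1559205e+22 / 3.986e14)
T = 46209.1082 s = 770.1518 min

770.1518 minutes


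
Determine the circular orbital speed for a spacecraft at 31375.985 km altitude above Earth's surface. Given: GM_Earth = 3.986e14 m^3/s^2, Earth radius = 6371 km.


r = R_E + alt = 6371.0 + 31375.985 = 37746.9850 km = 3.7746985e+07 m
v = sqrt(mu/r) = sqrt(3.986e14 / 3.7746985e+07) = 3249.5821 m/s = 3.2496 km/s

3.2496 km/s


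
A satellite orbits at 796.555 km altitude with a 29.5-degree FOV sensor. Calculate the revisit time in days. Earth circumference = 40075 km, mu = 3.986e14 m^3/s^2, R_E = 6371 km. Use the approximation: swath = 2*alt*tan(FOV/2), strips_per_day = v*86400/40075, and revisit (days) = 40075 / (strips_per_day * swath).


swath = 2*796.555*tan(0.2574361) = 419.4309 km
v = sqrt(mu/r) = 7457.3260 m/s = 7.4573 km/s
strips/day = v*86400/40075 = 7.4573*86400/40075 = 16.0777
coverage/day = strips * swath = 16.0777 * 419.4309 = 6743.4745 km
revisit = 40075 / 6743.4745 = 5.9428 days

5.9428 days


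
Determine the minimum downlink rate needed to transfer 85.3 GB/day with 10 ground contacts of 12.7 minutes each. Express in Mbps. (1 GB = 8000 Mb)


total contact time = 10 * 12.7 * 60 = 7620.0000 s
data = 85.3 GB = 682400.0000 Mb
rate = 682400.0000 / 7620.0000 = 89.5538 Mbps

89.5538 Mbps


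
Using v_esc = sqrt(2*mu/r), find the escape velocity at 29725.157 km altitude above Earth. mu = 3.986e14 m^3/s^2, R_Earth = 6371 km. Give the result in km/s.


r = 6371.0 + 29725.157 = 36096.1570 km = 3.6096157e+07 m
v_esc = sqrt(2*mu/r) = sqrt(2*3.986e14 / 3.6096157e+07)
v_esc = 4699.5163 m/s = 4.6995 km/s

4.6995 km/s


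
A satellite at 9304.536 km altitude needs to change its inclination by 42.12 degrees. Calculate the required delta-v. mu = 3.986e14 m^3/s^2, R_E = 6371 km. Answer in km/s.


r = 15675.5360 km = 1.5675536e+07 m
V = sqrt(mu/r) = 5042.6340 m/s
di = 42.12 deg = 0.7351327 rad
dV = 2*V*sin(di/2) = 2*5042.6340*sin(0.3675663)
dV = 3624.0946 m/s = 3.6241 km/s

3.6241 km/s


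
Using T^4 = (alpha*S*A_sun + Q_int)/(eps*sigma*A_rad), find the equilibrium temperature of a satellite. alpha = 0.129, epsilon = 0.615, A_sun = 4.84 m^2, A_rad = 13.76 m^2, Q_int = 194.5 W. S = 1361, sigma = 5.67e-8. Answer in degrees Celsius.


Numerator = alpha*S*A_sun + Q_int = 0.129*1361*4.84 + 194.5 = 1044.2540 W
Denominator = eps*sigma*A_rad = 0.615*5.67e-8*13.76 = 4.7981808e-07 W/K^4
T^4 = 2.1763539e+09 K^4
T = 215.9894 K = -57.1606 C

-57.1606 degrees Celsius


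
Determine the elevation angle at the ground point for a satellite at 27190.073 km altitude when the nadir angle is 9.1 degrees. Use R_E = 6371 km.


r = R_E + alt = 33561.0730 km
Law of sines in the satellite / Earth-center / ground-point triangle:
  sin(nadir)/R_E = sin(90 + el)/r  =>  cos(el) = (r/R_E)*sin(nadir)
cos(el) = (33561.0730 / 6371.0000) * sin(9.1 deg) = 0.8331431
el = arccos(0.8331431) = 33.5770 deg
(Earth-central angle = 90 - nadir - el = 47.3230 deg)

33.5770 degrees


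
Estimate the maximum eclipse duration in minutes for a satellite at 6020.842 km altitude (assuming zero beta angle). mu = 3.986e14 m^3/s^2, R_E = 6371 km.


r = 12391.8420 km
T = 228.8041 min
Eclipse fraction = arcsin(R_E/r)/pi = arcsin(6371.0000/12391.8420)/pi
= arcsin(0.5141286)/pi = 0.1718846
Eclipse duration = 0.1718846 * 228.8041 = 39.3279 min

39.3279 minutes


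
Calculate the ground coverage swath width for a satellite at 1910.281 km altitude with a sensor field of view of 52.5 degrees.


FOV = 52.5 deg = 0.9162979 rad
swath = 2 * alt * tan(FOV/2) = 2 * 1910.281 * tan(0.4581489)
swath = 2 * 1910.281 * 0.4931454
swath = 1884.0927 km

1884.0927 km


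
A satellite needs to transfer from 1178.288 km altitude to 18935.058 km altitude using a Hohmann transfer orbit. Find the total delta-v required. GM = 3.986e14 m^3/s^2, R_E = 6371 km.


r1 = 7549.2880 km = 7.549288e+06 m
r2 = 25306.0580 km = 2.5306058e+07 m
dv1 = sqrt(mu/r1)*(sqrt(2*r2/(r1+r2)) - 1) = 1752.2767 m/s
dv2 = sqrt(mu/r2)*(1 - sqrt(2*r1/(r1+r2))) = 1278.3463 m/s
total dv = |dv1| + |dv2| = 1752.2767 + 1278.3463 = 3030.6229 m/s = 3.0306 km/s

3.0306 km/s


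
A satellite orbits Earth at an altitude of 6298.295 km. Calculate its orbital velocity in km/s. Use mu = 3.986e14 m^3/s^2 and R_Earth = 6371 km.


r = R_E + alt = 6371.0 + 6298.295 = 12669.2950 km = 1.2669295e+07 m
v = sqrt(mu/r) = sqrt(3.986e14 / 1.2669295e+07) = 5609.0902 m/s = 5.6091 km/s

5.6091 km/s


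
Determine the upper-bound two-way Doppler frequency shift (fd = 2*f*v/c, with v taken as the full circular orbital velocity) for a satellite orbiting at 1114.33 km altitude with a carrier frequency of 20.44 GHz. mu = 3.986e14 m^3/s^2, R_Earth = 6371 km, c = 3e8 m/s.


r = 7.48533e+06 m
v = sqrt(mu/r) = 7297.3163 m/s (worst-case radial velocity)
f = 20.44 GHz = 2.044e+10 Hz
fd = 2*f*v/c = 2*2.044e+10*7297.3163/3.0e+08
fd = 994380.9687 Hz

994380.9687 Hz


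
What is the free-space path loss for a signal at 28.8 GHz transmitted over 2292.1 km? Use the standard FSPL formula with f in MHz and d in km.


f = 28.8 GHz = 28800.0000 MHz
d = 2292.1 km
FSPL = 32.44 + 20*log10(28800.0000) + 20*log10(2292.1)
FSPL = 32.44 + 89.1878 + 67.2047
FSPL = 188.8325 dB

188.8325 dB


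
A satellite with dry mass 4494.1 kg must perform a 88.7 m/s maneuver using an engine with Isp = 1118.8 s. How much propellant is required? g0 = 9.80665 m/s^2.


ve = Isp * g0 = 1118.8 * 9.80665 = 10971.680020 m/s
mass ratio = exp(dv/ve) = exp(88.7/10971.680020) = 1.00811722
m_prop = m_dry * (mr - 1) = 4494.1 * (1.00811722 - 1)
m_prop = 36.4796 kg

36.4796 kg


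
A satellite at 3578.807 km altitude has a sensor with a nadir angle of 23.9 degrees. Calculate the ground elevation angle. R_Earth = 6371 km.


r = R_E + alt = 9949.8070 km
Law of sines in the satellite / Earth-center / ground-point triangle:
  sin(nadir)/R_E = sin(90 + el)/r  =>  cos(el) = (r/R_E)*sin(nadir)
cos(el) = (9949.8070 / 6371.0000) * sin(23.9 deg) = 0.6327234
el = arccos(0.6327234) = 50.7487 deg
(Earth-central angle = 90 - nadir - el = 15.3513 deg)

50.7487 degrees


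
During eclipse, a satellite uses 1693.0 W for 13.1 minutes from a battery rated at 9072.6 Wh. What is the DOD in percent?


E_used = P * t / 60 = 1693.0 * 13.1 / 60 = 369.6383 Wh
DOD = E_used / E_total * 100 = 369.6383 / 9072.6 * 100
DOD = 4.0742 %

4.0742 %


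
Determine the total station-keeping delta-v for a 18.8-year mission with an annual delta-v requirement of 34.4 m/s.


dV = rate * years = 34.4 * 18.8
dV = 646.7200 m/s

646.7200 m/s


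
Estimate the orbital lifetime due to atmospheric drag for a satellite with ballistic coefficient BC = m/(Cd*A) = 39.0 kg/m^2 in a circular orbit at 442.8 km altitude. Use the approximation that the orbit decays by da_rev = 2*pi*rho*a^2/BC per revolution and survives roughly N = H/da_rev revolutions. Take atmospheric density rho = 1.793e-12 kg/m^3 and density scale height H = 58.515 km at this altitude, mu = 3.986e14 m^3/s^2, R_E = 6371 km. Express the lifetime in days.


a = R_E + alt = 6813.8000 km = 6.8138e+06 m
da_rev = 2*pi*rho*a^2/BC = 2*pi*1.793e-12*(6.8138e+06)^2/39.0 = 13.411406 m per revolution
N = H/da_rev = 58515.0000 m / 13.411406 m = 4363.0772 revolutions
P = 2*pi*sqrt(a^3/mu) = 5597.5154 s
lifetime = N*P = 4363.0772 * 5597.5154 = 2.4422391e+07 s = 282.6666 days

282.6666 days


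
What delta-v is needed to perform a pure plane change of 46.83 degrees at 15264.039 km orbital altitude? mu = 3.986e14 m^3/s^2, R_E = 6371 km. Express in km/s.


r = 21635.0390 km = 2.1635039e+07 m
V = sqrt(mu/r) = 4292.2974 m/s
di = 46.83 deg = 0.8173377 rad
dV = 2*V*sin(di/2) = 2*4292.2974*sin(0.4086688)
dV = 3411.4162 m/s = 3.4114 km/s

3.4114 km/s
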